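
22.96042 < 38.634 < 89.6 True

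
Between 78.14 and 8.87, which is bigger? 78.14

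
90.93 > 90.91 True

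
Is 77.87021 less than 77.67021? No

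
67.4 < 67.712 True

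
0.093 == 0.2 False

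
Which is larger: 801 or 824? 824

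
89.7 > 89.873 False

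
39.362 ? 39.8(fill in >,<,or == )<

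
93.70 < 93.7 False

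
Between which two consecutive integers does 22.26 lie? 22 and 23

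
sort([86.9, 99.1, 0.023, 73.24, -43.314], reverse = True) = [99.1, 86.9, 73.24, 0.023, -43.314]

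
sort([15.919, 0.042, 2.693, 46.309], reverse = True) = [46.309, 15.919, 2.693, 0.042]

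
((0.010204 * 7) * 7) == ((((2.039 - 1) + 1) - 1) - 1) False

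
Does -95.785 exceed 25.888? No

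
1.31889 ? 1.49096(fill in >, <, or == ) <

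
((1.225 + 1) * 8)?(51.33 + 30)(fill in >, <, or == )<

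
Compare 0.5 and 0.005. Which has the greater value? 0.5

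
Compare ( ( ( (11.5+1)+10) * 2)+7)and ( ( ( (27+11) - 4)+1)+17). They are equal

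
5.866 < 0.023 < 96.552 False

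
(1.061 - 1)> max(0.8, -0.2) False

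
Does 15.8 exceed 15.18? Yes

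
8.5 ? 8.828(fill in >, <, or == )<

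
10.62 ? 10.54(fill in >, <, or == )>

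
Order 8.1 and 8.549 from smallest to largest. 8.1, 8.549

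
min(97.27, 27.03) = 27.03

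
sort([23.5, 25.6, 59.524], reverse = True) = [59.524, 25.6, 23.5]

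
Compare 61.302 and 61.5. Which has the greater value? 61.5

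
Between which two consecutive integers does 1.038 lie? 1 and 2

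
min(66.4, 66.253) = 66.253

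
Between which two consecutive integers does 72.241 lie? 72 and 73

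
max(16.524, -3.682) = 16.524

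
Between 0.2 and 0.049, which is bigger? 0.2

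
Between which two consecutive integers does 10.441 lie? 10 and 11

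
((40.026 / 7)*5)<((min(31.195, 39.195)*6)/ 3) True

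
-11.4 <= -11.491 False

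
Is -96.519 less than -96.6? No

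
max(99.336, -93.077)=99.336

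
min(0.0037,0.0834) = 0.0037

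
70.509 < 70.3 False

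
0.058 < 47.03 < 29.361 False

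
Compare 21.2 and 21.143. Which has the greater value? 21.2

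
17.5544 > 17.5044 True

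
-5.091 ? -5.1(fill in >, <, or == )>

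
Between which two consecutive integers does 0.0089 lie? 0 and 1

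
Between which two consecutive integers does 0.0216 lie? 0 and 1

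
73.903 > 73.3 True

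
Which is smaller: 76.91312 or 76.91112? 76.91112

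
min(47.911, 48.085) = 47.911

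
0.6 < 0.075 False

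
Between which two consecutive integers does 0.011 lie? 0 and 1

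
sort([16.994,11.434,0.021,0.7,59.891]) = [0.021,0.7,11.434,16.994,59.891]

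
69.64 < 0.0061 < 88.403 False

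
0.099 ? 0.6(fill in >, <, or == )<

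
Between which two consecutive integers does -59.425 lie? -60 and -59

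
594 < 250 False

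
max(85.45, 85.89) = 85.89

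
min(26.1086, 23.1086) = 23.1086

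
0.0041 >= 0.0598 False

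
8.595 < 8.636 True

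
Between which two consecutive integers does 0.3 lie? 0 and 1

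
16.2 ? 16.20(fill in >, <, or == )==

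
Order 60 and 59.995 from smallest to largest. 59.995,60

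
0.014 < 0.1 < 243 True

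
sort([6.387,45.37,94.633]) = [6.387,45.37,94.633]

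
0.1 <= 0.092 False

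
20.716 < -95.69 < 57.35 False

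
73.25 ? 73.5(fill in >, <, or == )<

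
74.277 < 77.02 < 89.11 True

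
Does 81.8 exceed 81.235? Yes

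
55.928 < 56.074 True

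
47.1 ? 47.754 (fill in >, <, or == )<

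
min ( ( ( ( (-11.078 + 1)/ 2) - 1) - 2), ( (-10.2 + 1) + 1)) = -8.2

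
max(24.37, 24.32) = 24.37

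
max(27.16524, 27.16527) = 27.16527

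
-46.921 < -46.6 True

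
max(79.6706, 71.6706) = 79.6706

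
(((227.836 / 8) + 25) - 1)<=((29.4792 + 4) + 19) False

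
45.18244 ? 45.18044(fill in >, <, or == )>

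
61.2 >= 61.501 False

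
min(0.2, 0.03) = 0.03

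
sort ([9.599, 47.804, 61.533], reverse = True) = [61.533, 47.804, 9.599]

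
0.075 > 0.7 False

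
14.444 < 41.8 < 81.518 True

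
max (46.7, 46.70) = 46.70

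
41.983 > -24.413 True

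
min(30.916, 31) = 30.916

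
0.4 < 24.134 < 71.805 True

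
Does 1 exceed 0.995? Yes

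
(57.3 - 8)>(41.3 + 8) False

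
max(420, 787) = 787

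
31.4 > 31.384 True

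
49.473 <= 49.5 True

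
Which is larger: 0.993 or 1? 1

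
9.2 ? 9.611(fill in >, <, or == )<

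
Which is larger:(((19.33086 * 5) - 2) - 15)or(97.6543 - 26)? (((19.33086 * 5) - 2) - 15)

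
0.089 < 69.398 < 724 True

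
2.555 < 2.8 True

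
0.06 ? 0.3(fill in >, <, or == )<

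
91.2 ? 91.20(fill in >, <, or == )==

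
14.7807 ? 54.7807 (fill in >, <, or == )<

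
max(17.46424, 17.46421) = 17.46424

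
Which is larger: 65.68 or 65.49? 65.68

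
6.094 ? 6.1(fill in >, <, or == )<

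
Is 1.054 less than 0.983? No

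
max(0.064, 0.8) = 0.8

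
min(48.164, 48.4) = 48.164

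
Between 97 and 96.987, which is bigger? 97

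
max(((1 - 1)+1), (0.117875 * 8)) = 1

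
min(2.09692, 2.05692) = 2.05692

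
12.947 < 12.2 False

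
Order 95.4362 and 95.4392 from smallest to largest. 95.4362, 95.4392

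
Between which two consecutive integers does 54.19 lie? 54 and 55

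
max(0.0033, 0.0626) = 0.0626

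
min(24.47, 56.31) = 24.47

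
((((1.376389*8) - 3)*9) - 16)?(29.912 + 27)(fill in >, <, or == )<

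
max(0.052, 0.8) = 0.8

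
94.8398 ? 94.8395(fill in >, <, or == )>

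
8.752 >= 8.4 True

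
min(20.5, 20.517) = 20.5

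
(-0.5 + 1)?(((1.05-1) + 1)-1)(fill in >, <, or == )>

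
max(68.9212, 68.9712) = 68.9712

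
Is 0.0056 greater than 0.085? No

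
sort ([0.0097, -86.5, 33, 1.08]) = [-86.5, 0.0097, 1.08, 33]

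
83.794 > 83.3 True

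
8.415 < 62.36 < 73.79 True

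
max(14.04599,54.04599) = 54.04599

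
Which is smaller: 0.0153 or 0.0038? 0.0038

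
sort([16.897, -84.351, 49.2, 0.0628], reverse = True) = [49.2, 16.897, 0.0628, -84.351]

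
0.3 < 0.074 False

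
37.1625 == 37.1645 False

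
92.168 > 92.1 True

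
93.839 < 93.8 False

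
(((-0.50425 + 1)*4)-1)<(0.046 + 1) True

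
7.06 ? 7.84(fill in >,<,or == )<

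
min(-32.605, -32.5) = -32.605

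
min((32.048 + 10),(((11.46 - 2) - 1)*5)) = 42.048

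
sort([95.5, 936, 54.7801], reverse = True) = [936, 95.5, 54.7801]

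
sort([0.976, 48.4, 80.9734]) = [0.976, 48.4, 80.9734]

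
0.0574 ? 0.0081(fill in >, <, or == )>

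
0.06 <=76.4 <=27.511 False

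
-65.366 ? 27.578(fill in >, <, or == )<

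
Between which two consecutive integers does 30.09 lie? 30 and 31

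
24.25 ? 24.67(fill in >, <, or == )<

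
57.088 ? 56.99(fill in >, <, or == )>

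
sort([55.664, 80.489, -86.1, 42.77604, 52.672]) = [-86.1, 42.77604, 52.672, 55.664, 80.489]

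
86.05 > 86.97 False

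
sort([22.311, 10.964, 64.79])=[10.964, 22.311, 64.79]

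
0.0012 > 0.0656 False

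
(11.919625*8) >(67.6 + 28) False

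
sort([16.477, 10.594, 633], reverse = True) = [633, 16.477, 10.594]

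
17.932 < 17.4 False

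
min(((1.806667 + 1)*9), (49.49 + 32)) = 25.260003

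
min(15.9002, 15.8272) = 15.8272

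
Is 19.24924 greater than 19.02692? Yes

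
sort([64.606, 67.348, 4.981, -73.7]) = [-73.7, 4.981, 64.606, 67.348]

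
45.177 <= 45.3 True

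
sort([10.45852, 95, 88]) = [10.45852, 88, 95]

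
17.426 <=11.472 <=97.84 False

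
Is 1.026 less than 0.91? No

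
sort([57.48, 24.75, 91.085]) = [24.75, 57.48, 91.085]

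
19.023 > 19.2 False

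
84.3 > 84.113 True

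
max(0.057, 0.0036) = 0.057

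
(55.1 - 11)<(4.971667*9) True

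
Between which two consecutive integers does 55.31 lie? 55 and 56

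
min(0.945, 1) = 0.945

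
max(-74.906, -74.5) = -74.5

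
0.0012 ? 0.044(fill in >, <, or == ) <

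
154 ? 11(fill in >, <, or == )>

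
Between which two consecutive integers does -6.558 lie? -7 and -6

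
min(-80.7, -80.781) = -80.781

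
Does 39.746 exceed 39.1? Yes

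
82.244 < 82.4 True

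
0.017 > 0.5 False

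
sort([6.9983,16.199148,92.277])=[6.9983,16.199148,92.277]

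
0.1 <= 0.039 False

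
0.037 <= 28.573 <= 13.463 False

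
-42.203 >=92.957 False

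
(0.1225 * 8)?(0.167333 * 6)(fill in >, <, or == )<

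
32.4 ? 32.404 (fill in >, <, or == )<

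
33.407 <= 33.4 False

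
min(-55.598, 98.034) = -55.598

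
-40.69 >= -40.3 False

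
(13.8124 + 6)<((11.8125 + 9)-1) True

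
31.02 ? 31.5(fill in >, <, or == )<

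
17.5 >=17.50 True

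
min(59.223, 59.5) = 59.223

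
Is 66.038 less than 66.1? Yes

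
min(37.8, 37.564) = 37.564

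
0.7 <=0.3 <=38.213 False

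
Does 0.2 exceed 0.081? Yes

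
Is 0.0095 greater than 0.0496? No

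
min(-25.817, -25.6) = -25.817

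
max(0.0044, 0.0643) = 0.0643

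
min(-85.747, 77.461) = -85.747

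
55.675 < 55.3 False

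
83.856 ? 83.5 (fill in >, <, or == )>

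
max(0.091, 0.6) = 0.6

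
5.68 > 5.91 False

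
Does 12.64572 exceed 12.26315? Yes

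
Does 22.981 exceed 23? No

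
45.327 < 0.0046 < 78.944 False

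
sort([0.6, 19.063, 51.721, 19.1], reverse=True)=[51.721, 19.1, 19.063, 0.6]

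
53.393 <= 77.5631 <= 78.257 True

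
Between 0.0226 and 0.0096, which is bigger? 0.0226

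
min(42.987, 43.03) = 42.987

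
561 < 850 True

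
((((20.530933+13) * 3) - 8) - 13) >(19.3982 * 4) True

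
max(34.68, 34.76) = 34.76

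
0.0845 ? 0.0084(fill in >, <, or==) >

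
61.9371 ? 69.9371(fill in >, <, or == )<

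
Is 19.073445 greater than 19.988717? No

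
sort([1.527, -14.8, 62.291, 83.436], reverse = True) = [83.436, 62.291, 1.527, -14.8]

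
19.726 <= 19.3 False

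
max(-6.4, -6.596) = -6.4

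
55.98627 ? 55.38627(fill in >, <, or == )>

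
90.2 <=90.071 False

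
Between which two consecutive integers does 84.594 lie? 84 and 85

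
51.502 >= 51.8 False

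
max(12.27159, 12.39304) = 12.39304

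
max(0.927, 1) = 1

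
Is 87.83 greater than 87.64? Yes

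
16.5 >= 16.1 True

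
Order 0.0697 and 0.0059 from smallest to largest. 0.0059, 0.0697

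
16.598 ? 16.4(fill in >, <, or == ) >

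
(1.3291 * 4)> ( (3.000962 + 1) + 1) True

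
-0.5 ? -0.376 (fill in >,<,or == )<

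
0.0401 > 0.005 True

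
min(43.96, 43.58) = 43.58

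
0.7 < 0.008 False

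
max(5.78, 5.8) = 5.8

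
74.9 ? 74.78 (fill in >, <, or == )>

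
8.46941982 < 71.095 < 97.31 True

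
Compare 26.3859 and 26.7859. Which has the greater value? 26.7859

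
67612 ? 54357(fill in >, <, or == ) >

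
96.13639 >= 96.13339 True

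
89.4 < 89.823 True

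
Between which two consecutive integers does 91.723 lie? 91 and 92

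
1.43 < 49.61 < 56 True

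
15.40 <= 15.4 True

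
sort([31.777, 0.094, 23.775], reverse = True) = [31.777, 23.775, 0.094]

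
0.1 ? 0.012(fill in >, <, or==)>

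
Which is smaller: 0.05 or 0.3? 0.05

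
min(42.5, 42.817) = 42.5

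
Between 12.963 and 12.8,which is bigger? 12.963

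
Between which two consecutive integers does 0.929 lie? 0 and 1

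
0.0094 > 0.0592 False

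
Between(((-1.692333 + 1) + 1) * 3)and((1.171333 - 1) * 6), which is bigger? ((1.171333 - 1) * 6)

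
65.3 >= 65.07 True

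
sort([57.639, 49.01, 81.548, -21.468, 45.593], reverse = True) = [81.548, 57.639, 49.01, 45.593, -21.468]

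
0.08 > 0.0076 True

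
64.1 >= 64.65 False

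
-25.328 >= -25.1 False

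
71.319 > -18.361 True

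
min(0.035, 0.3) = 0.035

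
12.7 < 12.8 True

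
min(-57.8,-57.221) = -57.8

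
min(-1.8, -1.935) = -1.935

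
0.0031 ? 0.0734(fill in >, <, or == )<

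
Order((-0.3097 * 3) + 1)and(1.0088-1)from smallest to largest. (1.0088-1), ((-0.3097 * 3) + 1)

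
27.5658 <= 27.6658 True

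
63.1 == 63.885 False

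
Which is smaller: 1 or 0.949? 0.949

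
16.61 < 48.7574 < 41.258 False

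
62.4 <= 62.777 True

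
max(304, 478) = 478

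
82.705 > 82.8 False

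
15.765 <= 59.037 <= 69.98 True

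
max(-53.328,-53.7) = -53.328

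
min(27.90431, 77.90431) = 27.90431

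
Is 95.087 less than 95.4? Yes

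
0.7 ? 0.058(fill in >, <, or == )>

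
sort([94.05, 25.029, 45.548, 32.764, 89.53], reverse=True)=[94.05, 89.53, 45.548, 32.764, 25.029]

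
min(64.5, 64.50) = 64.5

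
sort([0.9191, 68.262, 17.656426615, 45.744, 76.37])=[0.9191, 17.656426615, 45.744, 68.262, 76.37]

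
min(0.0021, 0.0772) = 0.0021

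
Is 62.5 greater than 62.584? No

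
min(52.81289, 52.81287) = 52.81287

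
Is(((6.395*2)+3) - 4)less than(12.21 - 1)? No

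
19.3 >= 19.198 True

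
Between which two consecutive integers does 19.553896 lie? 19 and 20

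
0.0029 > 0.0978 False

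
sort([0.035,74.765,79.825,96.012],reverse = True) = [96.012,79.825,74.765,0.035]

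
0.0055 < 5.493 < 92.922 True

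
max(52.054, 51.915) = 52.054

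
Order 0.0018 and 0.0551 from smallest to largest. 0.0018,0.0551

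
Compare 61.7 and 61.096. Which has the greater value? 61.7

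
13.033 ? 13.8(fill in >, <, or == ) <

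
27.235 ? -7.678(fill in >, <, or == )>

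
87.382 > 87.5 False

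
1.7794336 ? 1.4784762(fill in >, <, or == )>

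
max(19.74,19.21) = 19.74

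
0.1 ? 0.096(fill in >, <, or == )>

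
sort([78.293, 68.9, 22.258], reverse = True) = [78.293, 68.9, 22.258]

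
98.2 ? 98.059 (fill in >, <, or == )>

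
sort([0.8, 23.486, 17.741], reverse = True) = [23.486, 17.741, 0.8]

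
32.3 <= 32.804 True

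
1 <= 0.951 False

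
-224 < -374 False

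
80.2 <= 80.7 True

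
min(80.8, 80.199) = 80.199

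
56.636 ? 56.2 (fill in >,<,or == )>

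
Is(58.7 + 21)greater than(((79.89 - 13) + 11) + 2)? No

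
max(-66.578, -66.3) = -66.3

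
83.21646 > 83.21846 False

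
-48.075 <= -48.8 False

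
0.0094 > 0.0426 False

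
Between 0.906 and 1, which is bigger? 1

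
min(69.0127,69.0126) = 69.0126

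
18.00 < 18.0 False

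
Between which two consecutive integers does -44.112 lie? -45 and -44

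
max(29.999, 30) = 30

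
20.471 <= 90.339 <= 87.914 False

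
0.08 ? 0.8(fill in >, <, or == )<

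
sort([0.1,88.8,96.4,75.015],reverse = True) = [96.4,88.8,75.015,0.1]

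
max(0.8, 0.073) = 0.8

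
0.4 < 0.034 False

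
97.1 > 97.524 False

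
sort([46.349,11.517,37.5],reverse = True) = [46.349,37.5,11.517]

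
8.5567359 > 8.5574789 False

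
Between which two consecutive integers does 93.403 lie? 93 and 94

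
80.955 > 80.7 True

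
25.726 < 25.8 True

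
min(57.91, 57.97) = 57.91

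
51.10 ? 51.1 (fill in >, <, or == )==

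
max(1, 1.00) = 1.00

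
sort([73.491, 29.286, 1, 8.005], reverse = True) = [73.491, 29.286, 8.005, 1]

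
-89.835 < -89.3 True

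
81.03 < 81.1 True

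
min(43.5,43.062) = 43.062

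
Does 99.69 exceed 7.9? Yes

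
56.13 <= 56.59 True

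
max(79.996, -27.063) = 79.996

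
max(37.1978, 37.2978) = 37.2978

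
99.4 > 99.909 False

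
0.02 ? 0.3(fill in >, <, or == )<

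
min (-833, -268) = -833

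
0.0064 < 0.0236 True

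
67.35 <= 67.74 True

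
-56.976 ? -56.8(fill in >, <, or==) <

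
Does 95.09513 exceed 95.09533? No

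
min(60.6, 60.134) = 60.134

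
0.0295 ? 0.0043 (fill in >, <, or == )>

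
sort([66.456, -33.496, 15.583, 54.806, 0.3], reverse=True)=[66.456, 54.806, 15.583, 0.3, -33.496]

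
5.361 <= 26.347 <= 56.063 True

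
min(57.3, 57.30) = 57.3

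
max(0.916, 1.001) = 1.001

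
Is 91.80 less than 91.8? No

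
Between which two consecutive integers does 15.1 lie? 15 and 16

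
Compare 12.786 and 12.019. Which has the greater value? 12.786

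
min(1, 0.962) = 0.962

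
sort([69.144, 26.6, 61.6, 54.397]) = [26.6, 54.397, 61.6, 69.144]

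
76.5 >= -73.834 True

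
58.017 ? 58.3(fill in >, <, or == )<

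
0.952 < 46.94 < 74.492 True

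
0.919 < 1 True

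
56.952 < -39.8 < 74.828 False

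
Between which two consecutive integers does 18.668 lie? 18 and 19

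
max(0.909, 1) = 1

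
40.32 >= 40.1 True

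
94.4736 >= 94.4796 False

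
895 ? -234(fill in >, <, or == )>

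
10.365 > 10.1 True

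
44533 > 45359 False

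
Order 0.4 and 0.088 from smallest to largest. 0.088, 0.4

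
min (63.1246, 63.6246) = 63.1246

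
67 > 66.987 True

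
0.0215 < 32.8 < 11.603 False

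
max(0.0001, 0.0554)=0.0554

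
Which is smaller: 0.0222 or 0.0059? 0.0059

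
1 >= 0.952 True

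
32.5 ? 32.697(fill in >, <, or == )<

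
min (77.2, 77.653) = 77.2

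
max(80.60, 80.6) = 80.6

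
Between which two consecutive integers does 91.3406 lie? 91 and 92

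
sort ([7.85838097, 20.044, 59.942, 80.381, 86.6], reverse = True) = [86.6, 80.381, 59.942, 20.044, 7.85838097]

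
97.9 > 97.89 True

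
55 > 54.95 True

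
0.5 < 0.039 False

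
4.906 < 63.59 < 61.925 False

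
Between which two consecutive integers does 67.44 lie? 67 and 68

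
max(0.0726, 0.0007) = 0.0726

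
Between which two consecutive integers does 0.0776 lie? 0 and 1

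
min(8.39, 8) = 8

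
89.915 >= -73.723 True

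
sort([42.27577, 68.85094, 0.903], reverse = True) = [68.85094, 42.27577, 0.903]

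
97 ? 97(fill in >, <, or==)==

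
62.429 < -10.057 False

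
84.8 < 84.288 False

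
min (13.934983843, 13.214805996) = 13.214805996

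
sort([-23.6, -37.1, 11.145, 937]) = [-37.1, -23.6, 11.145, 937]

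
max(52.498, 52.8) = 52.8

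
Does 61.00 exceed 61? No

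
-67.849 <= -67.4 True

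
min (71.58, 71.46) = 71.46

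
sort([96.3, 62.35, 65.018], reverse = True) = [96.3, 65.018, 62.35]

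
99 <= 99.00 True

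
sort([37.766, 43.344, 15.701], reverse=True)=[43.344, 37.766, 15.701]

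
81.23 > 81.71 False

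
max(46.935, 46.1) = 46.935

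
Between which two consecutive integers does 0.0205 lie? 0 and 1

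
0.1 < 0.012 False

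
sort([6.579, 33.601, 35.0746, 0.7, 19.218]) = [0.7, 6.579, 19.218, 33.601, 35.0746]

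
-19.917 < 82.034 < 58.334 False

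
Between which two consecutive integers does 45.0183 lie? 45 and 46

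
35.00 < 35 False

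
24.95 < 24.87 False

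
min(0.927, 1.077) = 0.927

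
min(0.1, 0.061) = 0.061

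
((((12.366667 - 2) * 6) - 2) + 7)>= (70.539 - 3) False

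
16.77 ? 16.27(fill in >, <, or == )>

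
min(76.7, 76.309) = 76.309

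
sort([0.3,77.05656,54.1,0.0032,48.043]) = [0.0032,0.3,48.043,54.1,77.05656]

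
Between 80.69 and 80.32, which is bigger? 80.69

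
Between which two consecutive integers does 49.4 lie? 49 and 50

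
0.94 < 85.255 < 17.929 False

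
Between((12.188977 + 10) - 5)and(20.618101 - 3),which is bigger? (20.618101 - 3)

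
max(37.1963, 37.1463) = 37.1963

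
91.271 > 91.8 False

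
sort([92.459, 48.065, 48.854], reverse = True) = [92.459, 48.854, 48.065]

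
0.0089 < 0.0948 True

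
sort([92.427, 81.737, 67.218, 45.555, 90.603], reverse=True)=[92.427, 90.603, 81.737, 67.218, 45.555]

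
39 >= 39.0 True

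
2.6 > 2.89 False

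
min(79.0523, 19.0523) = 19.0523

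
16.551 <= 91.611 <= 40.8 False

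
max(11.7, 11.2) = 11.7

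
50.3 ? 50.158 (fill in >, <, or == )>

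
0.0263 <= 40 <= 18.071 False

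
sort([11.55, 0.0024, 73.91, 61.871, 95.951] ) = [0.0024, 11.55, 61.871, 73.91, 95.951]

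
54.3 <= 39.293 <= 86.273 False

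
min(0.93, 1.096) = 0.93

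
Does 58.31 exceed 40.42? Yes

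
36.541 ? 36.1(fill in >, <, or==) >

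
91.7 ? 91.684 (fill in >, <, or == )>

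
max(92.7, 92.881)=92.881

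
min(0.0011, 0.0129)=0.0011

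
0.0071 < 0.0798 True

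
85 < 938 True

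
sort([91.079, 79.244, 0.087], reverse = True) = [91.079, 79.244, 0.087]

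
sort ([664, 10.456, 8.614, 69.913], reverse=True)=[664, 69.913, 10.456, 8.614]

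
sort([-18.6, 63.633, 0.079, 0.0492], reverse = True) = [63.633, 0.079, 0.0492, -18.6]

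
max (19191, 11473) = 19191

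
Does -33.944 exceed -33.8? No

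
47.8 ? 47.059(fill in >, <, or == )>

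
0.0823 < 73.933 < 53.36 False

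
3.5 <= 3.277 False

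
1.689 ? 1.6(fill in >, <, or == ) >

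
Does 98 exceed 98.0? No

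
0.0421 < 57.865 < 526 True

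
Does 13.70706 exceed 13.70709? No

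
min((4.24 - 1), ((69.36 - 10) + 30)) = 3.24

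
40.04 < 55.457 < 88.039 True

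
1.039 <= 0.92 False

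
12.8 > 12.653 True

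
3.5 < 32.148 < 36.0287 True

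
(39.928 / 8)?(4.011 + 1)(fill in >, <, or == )<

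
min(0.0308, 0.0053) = 0.0053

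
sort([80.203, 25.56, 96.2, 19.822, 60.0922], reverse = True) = [96.2, 80.203, 60.0922, 25.56, 19.822]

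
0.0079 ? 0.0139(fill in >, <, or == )<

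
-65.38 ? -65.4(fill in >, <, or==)>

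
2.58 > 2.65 False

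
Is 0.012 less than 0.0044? No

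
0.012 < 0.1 True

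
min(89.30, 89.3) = 89.30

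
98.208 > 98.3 False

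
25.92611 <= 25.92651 True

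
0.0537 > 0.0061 True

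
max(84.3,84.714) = 84.714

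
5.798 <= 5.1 False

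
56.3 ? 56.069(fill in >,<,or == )>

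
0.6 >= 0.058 True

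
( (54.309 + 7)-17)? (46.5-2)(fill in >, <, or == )<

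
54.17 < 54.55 True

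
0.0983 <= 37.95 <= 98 True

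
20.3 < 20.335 True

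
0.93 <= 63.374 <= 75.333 True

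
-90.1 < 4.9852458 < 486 True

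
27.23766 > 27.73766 False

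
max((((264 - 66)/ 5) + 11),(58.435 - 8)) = 50.6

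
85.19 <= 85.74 True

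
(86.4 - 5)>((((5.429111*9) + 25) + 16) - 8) False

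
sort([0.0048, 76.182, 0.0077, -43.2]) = [-43.2, 0.0048, 0.0077, 76.182]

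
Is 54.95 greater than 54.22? Yes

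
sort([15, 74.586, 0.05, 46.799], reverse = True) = [74.586, 46.799, 15, 0.05]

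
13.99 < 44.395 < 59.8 True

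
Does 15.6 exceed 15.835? No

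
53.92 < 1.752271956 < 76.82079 False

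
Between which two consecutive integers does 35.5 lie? 35 and 36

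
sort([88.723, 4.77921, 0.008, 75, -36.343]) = [-36.343, 0.008, 4.77921, 75, 88.723]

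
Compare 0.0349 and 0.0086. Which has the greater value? 0.0349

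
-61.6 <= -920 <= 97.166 False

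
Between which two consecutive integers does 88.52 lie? 88 and 89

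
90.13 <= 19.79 False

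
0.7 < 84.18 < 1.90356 False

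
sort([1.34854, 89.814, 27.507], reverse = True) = [89.814, 27.507, 1.34854]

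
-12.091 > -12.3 True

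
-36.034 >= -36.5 True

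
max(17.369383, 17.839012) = 17.839012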